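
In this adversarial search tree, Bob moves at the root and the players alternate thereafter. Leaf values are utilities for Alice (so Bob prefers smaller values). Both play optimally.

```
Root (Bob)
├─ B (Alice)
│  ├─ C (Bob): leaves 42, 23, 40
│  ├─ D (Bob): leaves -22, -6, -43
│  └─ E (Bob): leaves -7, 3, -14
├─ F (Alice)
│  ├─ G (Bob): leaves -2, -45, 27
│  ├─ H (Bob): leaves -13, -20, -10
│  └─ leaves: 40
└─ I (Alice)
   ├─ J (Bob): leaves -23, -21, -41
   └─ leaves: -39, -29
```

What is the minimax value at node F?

G: min(-2, -45, 27) = -45
H: min(-13, -20, -10) = -20
F: max(-45, -20, 40) = 40

40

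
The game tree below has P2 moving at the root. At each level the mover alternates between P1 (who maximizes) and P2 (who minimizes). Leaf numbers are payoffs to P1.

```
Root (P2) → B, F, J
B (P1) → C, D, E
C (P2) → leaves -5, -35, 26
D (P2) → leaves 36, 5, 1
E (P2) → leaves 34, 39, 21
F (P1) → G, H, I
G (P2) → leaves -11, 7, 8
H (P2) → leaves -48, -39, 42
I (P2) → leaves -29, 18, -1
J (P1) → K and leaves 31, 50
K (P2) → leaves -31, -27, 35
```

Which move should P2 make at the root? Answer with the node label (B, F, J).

C (P2): min(-5, -35, 26) = -35
D (P2): min(36, 5, 1) = 1
E (P2): min(34, 39, 21) = 21
B (P1): max(-35, 1, 21) = 21
G (P2): min(-11, 7, 8) = -11
H (P2): min(-48, -39, 42) = -48
I (P2): min(-29, 18, -1) = -29
F (P1): max(-11, -48, -29) = -11
K (P2): min(-31, -27, 35) = -31
J (P1): max(-31, 31, 50) = 50
Root (P2): min(21, -11, 50) = -11
P2 picks the child with the lowest value: F (value -11).

F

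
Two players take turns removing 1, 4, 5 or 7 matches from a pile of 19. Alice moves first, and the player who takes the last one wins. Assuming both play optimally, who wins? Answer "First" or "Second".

Compute winning (W) and losing (L) positions by backward induction:
i:   0  1  2  3  4  5  6  7  8  9 10 11 12 13 14 15 16 17 18 19
     L  W  L  W  W  W  W  W  L  W  L  W  W  W  W  W  L  W  L  W
Position 19 is W, so the first player wins.

First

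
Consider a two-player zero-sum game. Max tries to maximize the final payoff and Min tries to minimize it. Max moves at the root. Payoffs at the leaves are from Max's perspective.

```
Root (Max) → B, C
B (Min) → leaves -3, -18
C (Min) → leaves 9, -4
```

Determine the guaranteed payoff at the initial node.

B (Min): min(-3, -18) = -18
C (Min): min(9, -4) = -4
Root (Max): max(-18, -4) = -4

-4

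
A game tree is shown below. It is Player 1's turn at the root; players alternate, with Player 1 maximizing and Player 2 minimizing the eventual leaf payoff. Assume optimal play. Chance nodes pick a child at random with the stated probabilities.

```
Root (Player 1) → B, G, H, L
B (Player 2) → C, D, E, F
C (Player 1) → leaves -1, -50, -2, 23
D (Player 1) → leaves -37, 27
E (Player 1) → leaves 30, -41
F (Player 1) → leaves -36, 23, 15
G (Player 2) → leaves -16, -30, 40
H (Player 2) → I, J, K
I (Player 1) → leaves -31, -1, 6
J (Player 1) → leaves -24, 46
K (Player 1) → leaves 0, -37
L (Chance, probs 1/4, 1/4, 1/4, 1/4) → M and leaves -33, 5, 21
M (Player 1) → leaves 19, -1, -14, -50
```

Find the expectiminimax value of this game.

C (Player 1): max(-1, -50, -2, 23) = 23
D (Player 1): max(-37, 27) = 27
E (Player 1): max(30, -41) = 30
F (Player 1): max(-36, 23, 15) = 23
B (Player 2): min(23, 27, 30, 23) = 23
G (Player 2): min(-16, -30, 40) = -30
I (Player 1): max(-31, -1, 6) = 6
J (Player 1): max(-24, 46) = 46
K (Player 1): max(0, -37) = 0
H (Player 2): min(6, 46, 0) = 0
M (Player 1): max(19, -1, -14, -50) = 19
L (Chance): 1/4·19 + 1/4·-33 + 1/4·5 + 1/4·21 = 3
Root (Player 1): max(23, -30, 0, 3) = 23

23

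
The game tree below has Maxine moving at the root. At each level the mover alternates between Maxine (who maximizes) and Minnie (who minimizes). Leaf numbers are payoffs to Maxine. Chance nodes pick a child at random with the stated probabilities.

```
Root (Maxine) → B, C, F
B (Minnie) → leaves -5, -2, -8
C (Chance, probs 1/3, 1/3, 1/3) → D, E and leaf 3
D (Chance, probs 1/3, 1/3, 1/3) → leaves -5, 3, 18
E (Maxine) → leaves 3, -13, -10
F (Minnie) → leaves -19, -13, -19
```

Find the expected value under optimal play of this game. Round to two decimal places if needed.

B (Minnie): min(-5, -2, -8) = -8
D (Chance): 1/3·-5 + 1/3·3 + 1/3·18 = 5.33
E (Maxine): max(3, -13, -10) = 3
C (Chance): 1/3·5.33 + 1/3·3 + 1/3·3 = 3.78
F (Minnie): min(-19, -13, -19) = -19
Root (Maxine): max(-8, 3.78, -19) = 3.78

3.78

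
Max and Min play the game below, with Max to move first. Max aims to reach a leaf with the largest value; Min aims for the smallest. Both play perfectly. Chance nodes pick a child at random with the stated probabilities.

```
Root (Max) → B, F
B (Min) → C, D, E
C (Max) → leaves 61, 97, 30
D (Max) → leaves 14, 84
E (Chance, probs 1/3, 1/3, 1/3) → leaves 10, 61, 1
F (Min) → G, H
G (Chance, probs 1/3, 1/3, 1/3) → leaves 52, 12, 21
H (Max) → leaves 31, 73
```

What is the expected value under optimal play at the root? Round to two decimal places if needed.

C (Max): max(61, 97, 30) = 97
D (Max): max(14, 84) = 84
E (Chance): 1/3·10 + 1/3·61 + 1/3·1 = 24
B (Min): min(97, 84, 24) = 24
G (Chance): 1/3·52 + 1/3·12 + 1/3·21 = 28.33
H (Max): max(31, 73) = 73
F (Min): min(28.33, 73) = 28.33
Root (Max): max(24, 28.33) = 28.33

28.33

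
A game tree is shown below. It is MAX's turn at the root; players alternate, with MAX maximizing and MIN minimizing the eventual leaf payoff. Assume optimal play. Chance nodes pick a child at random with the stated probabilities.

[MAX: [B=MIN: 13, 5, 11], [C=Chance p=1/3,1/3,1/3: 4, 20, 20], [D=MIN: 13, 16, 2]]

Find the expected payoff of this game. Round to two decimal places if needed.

B (MIN): min(13, 5, 11) = 5
C (Chance): 1/3·4 + 1/3·20 + 1/3·20 = 14.67
D (MIN): min(13, 16, 2) = 2
Root (MAX): max(5, 14.67, 2) = 14.67

14.67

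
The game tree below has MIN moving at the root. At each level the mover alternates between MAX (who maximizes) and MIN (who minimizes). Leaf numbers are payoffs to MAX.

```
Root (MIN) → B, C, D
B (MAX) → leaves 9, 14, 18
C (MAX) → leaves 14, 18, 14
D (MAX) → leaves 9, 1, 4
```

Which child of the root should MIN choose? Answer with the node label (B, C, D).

D

B (MAX): max(9, 14, 18) = 18
C (MAX): max(14, 18, 14) = 18
D (MAX): max(9, 1, 4) = 9
Root (MIN): min(18, 18, 9) = 9
MIN picks the child with the lowest value: D (value 9).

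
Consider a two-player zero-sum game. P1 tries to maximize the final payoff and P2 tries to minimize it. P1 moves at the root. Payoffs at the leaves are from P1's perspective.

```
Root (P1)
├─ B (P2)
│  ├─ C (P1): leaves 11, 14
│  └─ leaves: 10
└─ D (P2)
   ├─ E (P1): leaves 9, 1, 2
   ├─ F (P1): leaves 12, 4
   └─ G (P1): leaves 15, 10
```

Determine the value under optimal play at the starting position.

10

C (P1): max(11, 14) = 14
B (P2): min(14, 10) = 10
E (P1): max(9, 1, 2) = 9
F (P1): max(12, 4) = 12
G (P1): max(15, 10) = 15
D (P2): min(9, 12, 15) = 9
Root (P1): max(10, 9) = 10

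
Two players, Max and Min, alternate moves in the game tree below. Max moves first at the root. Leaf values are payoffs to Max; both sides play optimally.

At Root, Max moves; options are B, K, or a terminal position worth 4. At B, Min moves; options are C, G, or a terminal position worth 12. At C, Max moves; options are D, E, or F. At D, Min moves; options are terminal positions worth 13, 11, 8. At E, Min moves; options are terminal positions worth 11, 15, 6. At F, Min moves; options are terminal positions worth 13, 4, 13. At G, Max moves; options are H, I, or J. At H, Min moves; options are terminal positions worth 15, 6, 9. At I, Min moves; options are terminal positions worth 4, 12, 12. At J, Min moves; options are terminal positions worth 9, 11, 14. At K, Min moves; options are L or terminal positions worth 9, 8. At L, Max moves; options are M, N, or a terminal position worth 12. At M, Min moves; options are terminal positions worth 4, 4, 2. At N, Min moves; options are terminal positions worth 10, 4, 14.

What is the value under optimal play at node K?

M: min(4, 4, 2) = 2
N: min(10, 4, 14) = 4
L: max(2, 4, 12) = 12
K: min(12, 9, 8) = 8

8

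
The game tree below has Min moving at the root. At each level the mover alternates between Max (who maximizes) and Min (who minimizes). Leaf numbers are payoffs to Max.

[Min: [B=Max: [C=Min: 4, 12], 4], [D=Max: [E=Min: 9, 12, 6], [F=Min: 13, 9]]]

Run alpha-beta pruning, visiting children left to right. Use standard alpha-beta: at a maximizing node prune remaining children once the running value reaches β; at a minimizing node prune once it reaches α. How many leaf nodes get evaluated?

C [α=-∞,β=+∞]: v=4
B [α=-∞,β=+∞]: v=4
E [α=-∞,β=4]: v=6
D [α=-∞,β=4]: v=6 after child 1 ≥ β → β-cutoff, skip 1
Root [α=-∞,β=+∞]: v=4
Leaves evaluated: 6 of 8.

6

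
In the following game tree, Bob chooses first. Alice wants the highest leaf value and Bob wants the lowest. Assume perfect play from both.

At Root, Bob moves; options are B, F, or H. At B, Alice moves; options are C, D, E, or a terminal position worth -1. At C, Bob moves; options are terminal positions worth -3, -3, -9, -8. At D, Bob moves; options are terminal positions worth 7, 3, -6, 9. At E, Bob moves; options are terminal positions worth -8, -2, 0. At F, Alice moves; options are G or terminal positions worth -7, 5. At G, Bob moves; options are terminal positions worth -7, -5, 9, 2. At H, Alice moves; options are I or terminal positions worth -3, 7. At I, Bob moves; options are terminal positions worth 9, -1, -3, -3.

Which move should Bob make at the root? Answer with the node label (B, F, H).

B

C (Bob): min(-3, -3, -9, -8) = -9
D (Bob): min(7, 3, -6, 9) = -6
E (Bob): min(-8, -2, 0) = -8
B (Alice): max(-9, -6, -8, -1) = -1
G (Bob): min(-7, -5, 9, 2) = -7
F (Alice): max(-7, -7, 5) = 5
I (Bob): min(9, -1, -3, -3) = -3
H (Alice): max(-3, -3, 7) = 7
Root (Bob): min(-1, 5, 7) = -1
Bob picks the child with the lowest value: B (value -1).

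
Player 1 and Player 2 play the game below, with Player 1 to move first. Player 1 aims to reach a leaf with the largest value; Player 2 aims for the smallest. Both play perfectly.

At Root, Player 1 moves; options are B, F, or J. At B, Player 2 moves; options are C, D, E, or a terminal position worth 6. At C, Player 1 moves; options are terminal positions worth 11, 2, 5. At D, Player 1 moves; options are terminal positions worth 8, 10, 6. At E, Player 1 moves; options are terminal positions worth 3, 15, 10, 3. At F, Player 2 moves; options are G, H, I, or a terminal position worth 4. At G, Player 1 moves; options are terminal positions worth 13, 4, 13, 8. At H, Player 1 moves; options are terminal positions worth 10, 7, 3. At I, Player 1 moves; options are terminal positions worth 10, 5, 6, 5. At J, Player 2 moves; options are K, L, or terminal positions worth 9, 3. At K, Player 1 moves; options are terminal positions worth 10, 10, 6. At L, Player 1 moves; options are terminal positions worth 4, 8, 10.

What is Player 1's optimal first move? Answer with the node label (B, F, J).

C (Player 1): max(11, 2, 5) = 11
D (Player 1): max(8, 10, 6) = 10
E (Player 1): max(3, 15, 10, 3) = 15
B (Player 2): min(11, 10, 15, 6) = 6
G (Player 1): max(13, 4, 13, 8) = 13
H (Player 1): max(10, 7, 3) = 10
I (Player 1): max(10, 5, 6, 5) = 10
F (Player 2): min(13, 10, 10, 4) = 4
K (Player 1): max(10, 10, 6) = 10
L (Player 1): max(4, 8, 10) = 10
J (Player 2): min(10, 10, 9, 3) = 3
Root (Player 1): max(6, 4, 3) = 6
Player 1 picks the child with the highest value: B (value 6).

B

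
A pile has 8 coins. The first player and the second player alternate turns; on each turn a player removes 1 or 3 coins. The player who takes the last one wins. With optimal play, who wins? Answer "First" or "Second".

W/L table (W = player to move can force a win):
i:   0  1  2  3  4  5  6  7  8
     L  W  L  W  L  W  L  W  L
Position 8 is L, so the second player wins.

Second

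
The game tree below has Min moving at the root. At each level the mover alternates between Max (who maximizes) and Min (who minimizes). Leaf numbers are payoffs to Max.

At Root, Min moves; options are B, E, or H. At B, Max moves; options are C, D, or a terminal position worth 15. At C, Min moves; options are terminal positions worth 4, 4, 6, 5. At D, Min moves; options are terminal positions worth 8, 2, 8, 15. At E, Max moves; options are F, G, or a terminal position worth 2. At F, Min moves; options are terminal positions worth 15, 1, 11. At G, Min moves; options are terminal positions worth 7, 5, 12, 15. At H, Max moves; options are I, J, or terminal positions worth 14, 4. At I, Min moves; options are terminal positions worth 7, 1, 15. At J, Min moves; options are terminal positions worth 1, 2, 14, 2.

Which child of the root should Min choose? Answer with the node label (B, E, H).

E

C (Min): min(4, 4, 6, 5) = 4
D (Min): min(8, 2, 8, 15) = 2
B (Max): max(4, 2, 15) = 15
F (Min): min(15, 1, 11) = 1
G (Min): min(7, 5, 12, 15) = 5
E (Max): max(1, 5, 2) = 5
I (Min): min(7, 1, 15) = 1
J (Min): min(1, 2, 14, 2) = 1
H (Max): max(1, 1, 14, 4) = 14
Root (Min): min(15, 5, 14) = 5
Min picks the child with the lowest value: E (value 5).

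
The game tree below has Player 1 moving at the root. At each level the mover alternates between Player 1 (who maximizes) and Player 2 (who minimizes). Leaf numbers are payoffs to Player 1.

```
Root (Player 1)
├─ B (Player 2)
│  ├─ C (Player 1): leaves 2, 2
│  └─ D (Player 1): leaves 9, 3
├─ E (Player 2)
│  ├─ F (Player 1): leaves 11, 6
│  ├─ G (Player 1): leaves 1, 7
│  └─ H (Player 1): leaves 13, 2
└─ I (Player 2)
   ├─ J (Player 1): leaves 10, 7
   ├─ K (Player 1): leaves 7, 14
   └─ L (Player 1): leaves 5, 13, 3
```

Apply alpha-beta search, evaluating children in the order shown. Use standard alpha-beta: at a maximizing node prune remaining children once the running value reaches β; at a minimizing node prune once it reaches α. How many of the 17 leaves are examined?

C [α=-∞,β=+∞]: v=2
D [α=-∞,β=2]: v=9 after child 1 ≥ β → β-cutoff, skip 1
B [α=-∞,β=+∞]: v=2
F [α=2,β=+∞]: v=11
G [α=2,β=11]: v=7
H [α=2,β=7]: v=13 after child 1 ≥ β → β-cutoff, skip 1
E [α=2,β=+∞]: v=7
J [α=7,β=+∞]: v=10
K [α=7,β=10]: v=14
L [α=7,β=10]: v=13 after child 2 ≥ β → β-cutoff, skip 1
I [α=7,β=+∞]: v=10
Root [α=-∞,β=+∞]: v=10
Leaves evaluated: 14 of 17.

14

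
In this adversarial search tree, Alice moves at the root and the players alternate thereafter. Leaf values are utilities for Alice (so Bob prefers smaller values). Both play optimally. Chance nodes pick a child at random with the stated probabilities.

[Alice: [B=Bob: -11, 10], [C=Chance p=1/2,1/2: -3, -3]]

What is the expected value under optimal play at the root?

B (Bob): min(-11, 10) = -11
C (Chance): 1/2·-3 + 1/2·-3 = -3
Root (Alice): max(-11, -3) = -3

-3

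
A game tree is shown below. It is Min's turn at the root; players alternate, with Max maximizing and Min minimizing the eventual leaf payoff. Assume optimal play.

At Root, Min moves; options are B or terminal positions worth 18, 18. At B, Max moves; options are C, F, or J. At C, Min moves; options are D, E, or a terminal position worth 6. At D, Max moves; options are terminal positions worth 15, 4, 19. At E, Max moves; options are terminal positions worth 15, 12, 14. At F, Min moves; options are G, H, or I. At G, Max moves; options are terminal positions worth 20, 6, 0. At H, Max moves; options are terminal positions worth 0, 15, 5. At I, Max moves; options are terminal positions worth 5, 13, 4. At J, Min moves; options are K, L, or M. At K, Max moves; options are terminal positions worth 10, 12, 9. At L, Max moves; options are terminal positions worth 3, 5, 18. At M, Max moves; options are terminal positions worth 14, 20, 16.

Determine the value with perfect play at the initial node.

D (Max): max(15, 4, 19) = 19
E (Max): max(15, 12, 14) = 15
C (Min): min(19, 15, 6) = 6
G (Max): max(20, 6, 0) = 20
H (Max): max(0, 15, 5) = 15
I (Max): max(5, 13, 4) = 13
F (Min): min(20, 15, 13) = 13
K (Max): max(10, 12, 9) = 12
L (Max): max(3, 5, 18) = 18
M (Max): max(14, 20, 16) = 20
J (Min): min(12, 18, 20) = 12
B (Max): max(6, 13, 12) = 13
Root (Min): min(13, 18, 18) = 13

13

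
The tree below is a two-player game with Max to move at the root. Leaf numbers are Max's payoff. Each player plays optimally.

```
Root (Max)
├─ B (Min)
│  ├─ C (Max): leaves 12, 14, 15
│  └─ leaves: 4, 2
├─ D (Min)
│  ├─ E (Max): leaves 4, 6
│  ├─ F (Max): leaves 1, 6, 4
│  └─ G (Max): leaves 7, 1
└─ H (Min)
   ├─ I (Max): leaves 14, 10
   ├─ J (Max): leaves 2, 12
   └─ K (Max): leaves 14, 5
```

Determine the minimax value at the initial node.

C (Max): max(12, 14, 15) = 15
B (Min): min(15, 4, 2) = 2
E (Max): max(4, 6) = 6
F (Max): max(1, 6, 4) = 6
G (Max): max(7, 1) = 7
D (Min): min(6, 6, 7) = 6
I (Max): max(14, 10) = 14
J (Max): max(2, 12) = 12
K (Max): max(14, 5) = 14
H (Min): min(14, 12, 14) = 12
Root (Max): max(2, 6, 12) = 12

12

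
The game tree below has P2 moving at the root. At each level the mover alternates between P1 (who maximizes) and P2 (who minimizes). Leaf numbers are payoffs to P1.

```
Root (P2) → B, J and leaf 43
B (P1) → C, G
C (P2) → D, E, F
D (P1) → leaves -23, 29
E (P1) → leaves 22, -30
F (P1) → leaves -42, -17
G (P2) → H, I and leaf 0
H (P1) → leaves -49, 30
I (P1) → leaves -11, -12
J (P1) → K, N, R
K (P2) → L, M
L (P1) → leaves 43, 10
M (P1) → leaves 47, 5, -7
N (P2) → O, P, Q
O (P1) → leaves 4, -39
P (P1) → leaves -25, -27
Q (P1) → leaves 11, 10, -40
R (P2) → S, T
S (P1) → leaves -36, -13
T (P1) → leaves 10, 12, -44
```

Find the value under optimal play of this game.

-11

D (P1): max(-23, 29) = 29
E (P1): max(22, -30) = 22
F (P1): max(-42, -17) = -17
C (P2): min(29, 22, -17) = -17
H (P1): max(-49, 30) = 30
I (P1): max(-11, -12) = -11
G (P2): min(30, -11, 0) = -11
B (P1): max(-17, -11) = -11
L (P1): max(43, 10) = 43
M (P1): max(47, 5, -7) = 47
K (P2): min(43, 47) = 43
O (P1): max(4, -39) = 4
P (P1): max(-25, -27) = -25
Q (P1): max(11, 10, -40) = 11
N (P2): min(4, -25, 11) = -25
S (P1): max(-36, -13) = -13
T (P1): max(10, 12, -44) = 12
R (P2): min(-13, 12) = -13
J (P1): max(43, -25, -13) = 43
Root (P2): min(-11, 43, 43) = -11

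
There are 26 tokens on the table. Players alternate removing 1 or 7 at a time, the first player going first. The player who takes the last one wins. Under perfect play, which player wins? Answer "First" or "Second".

Compute winning (W) and losing (L) positions by backward induction:
i:   0  1  2  3  4  5  6  7  8  9 10 11 12 13 14 15 16 17 18 19 20 21 22 23 24 25 26
     L  W  L  W  L  W  L  W  L  W  L  W  L  W  L  W  L  W  L  W  L  W  L  W  L  W  L
Position 26 is L, so the second player wins.

Second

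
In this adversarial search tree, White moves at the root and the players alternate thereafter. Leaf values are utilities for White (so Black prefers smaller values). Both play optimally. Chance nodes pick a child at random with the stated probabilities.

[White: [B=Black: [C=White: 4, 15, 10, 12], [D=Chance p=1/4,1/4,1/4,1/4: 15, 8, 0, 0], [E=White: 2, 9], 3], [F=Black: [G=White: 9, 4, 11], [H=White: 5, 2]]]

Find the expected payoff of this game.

C (White): max(4, 15, 10, 12) = 15
D (Chance): 1/4·15 + 1/4·8 + 1/4·0 + 1/4·0 = 5.75
E (White): max(2, 9) = 9
B (Black): min(15, 5.75, 9, 3) = 3
G (White): max(9, 4, 11) = 11
H (White): max(5, 2) = 5
F (Black): min(11, 5) = 5
Root (White): max(3, 5) = 5

5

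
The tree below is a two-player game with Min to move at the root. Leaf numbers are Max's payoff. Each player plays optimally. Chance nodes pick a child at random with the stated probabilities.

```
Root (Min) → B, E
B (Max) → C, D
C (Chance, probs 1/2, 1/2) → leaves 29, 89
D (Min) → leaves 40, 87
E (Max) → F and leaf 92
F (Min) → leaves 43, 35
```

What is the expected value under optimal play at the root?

59

C (Chance): 1/2·29 + 1/2·89 = 59
D (Min): min(40, 87) = 40
B (Max): max(59, 40) = 59
F (Min): min(43, 35) = 35
E (Max): max(35, 92) = 92
Root (Min): min(59, 92) = 59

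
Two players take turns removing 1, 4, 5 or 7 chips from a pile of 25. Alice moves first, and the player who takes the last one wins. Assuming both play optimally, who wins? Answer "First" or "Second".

Positions where the player to move wins (W) vs loses (L):
i:   0  1  2  3  4  5  6  7  8  9 10 11 12 13 14 15 16 17 18 19 20 21 22 23 24 25
     L  W  L  W  W  W  W  W  L  W  L  W  W  W  W  W  L  W  L  W  W  W  W  W  L  W
Position 25 is W, so the first player wins.

First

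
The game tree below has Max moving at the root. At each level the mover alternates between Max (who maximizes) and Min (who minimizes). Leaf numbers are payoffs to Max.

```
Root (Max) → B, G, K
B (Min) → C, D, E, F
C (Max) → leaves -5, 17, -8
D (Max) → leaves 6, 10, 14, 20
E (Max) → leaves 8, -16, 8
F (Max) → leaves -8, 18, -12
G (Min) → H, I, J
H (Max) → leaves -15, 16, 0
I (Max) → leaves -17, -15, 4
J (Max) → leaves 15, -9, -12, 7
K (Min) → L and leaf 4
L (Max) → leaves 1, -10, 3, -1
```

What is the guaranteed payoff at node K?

L: max(1, -10, 3, -1) = 3
K: min(3, 4) = 3

3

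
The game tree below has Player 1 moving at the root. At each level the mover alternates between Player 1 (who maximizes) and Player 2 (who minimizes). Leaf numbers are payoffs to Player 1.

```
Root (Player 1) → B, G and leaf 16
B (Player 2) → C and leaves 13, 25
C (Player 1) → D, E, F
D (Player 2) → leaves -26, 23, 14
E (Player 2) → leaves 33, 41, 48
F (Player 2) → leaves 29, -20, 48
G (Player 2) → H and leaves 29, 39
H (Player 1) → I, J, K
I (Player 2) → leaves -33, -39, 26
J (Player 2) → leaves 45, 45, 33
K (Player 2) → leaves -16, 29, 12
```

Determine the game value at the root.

D (Player 2): min(-26, 23, 14) = -26
E (Player 2): min(33, 41, 48) = 33
F (Player 2): min(29, -20, 48) = -20
C (Player 1): max(-26, 33, -20) = 33
B (Player 2): min(33, 13, 25) = 13
I (Player 2): min(-33, -39, 26) = -39
J (Player 2): min(45, 45, 33) = 33
K (Player 2): min(-16, 29, 12) = -16
H (Player 1): max(-39, 33, -16) = 33
G (Player 2): min(33, 29, 39) = 29
Root (Player 1): max(13, 29, 16) = 29

29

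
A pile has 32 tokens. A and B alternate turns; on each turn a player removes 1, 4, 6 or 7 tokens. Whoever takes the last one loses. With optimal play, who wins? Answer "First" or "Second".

i:   0  1  2  3  4  5  6  7  8  9 10 11 12 13 14 15 16 17 18 19 20 21 22 23 24 25 26 27 28 29 30 31 32
     W  L  W  L  W  W  L  W  W  W  W  L  W  W  L  W  L  W  W  L  W  W  W  W  L  W  W  L  W  L  W  W  L
Position 32 is L, so the second player wins.

Second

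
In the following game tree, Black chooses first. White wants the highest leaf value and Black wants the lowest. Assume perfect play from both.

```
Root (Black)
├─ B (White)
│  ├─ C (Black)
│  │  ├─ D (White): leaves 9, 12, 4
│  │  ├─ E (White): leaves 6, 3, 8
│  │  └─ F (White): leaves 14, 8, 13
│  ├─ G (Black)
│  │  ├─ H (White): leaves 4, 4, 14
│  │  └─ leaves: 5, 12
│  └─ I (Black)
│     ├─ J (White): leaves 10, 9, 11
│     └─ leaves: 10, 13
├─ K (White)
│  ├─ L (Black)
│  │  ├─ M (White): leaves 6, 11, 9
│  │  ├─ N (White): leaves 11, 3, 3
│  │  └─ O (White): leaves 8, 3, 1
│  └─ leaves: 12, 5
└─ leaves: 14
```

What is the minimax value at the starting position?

D (White): max(9, 12, 4) = 12
E (White): max(6, 3, 8) = 8
F (White): max(14, 8, 13) = 14
C (Black): min(12, 8, 14) = 8
H (White): max(4, 4, 14) = 14
G (Black): min(14, 5, 12) = 5
J (White): max(10, 9, 11) = 11
I (Black): min(11, 10, 13) = 10
B (White): max(8, 5, 10) = 10
M (White): max(6, 11, 9) = 11
N (White): max(11, 3, 3) = 11
O (White): max(8, 3, 1) = 8
L (Black): min(11, 11, 8) = 8
K (White): max(8, 12, 5) = 12
Root (Black): min(10, 12, 14) = 10

10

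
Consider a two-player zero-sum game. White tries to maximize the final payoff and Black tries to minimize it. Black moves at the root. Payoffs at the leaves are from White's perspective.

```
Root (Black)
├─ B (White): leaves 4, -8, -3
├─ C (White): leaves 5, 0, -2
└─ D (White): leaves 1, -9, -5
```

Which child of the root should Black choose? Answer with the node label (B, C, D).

D

B (White): max(4, -8, -3) = 4
C (White): max(5, 0, -2) = 5
D (White): max(1, -9, -5) = 1
Root (Black): min(4, 5, 1) = 1
Black picks the child with the lowest value: D (value 1).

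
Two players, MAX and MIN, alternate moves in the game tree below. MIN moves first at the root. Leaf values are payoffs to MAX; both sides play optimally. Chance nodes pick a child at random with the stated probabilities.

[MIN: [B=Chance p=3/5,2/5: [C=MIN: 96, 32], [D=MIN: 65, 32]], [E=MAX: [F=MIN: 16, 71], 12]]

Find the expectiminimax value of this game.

C (MIN): min(96, 32) = 32
D (MIN): min(65, 32) = 32
B (Chance): 3/5·32 + 2/5·32 = 32
F (MIN): min(16, 71) = 16
E (MAX): max(16, 12) = 16
Root (MIN): min(32, 16) = 16

16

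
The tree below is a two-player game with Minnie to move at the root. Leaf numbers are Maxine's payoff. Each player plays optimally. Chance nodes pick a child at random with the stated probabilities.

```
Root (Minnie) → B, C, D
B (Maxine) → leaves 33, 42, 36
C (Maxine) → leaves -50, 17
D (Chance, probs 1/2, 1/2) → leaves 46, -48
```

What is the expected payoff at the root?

-1

B (Maxine): max(33, 42, 36) = 42
C (Maxine): max(-50, 17) = 17
D (Chance): 1/2·46 + 1/2·-48 = -1
Root (Minnie): min(42, 17, -1) = -1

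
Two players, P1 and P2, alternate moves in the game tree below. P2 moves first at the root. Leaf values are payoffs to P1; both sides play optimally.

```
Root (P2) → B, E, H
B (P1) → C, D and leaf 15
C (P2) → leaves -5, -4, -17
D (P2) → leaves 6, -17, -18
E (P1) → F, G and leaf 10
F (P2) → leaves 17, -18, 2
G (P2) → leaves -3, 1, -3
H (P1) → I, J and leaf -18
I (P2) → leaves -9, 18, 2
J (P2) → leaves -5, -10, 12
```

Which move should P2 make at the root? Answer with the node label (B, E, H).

H

C (P2): min(-5, -4, -17) = -17
D (P2): min(6, -17, -18) = -18
B (P1): max(-17, -18, 15) = 15
F (P2): min(17, -18, 2) = -18
G (P2): min(-3, 1, -3) = -3
E (P1): max(-18, -3, 10) = 10
I (P2): min(-9, 18, 2) = -9
J (P2): min(-5, -10, 12) = -10
H (P1): max(-9, -10, -18) = -9
Root (P2): min(15, 10, -9) = -9
P2 picks the child with the lowest value: H (value -9).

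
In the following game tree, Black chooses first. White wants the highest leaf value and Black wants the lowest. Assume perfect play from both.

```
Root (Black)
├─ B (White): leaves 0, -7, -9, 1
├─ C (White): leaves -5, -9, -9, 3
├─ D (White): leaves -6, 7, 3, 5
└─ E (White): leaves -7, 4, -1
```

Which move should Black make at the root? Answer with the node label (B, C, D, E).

B

B (White): max(0, -7, -9, 1) = 1
C (White): max(-5, -9, -9, 3) = 3
D (White): max(-6, 7, 3, 5) = 7
E (White): max(-7, 4, -1) = 4
Root (Black): min(1, 3, 7, 4) = 1
Black picks the child with the lowest value: B (value 1).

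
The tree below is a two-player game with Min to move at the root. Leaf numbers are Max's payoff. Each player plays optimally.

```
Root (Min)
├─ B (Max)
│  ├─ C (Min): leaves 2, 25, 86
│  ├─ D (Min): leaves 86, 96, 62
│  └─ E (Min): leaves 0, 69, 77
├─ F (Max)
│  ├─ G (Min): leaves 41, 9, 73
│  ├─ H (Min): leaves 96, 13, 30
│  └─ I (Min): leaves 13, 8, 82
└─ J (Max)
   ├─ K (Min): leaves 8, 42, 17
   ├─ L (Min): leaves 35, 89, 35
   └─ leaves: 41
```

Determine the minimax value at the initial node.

C (Min): min(2, 25, 86) = 2
D (Min): min(86, 96, 62) = 62
E (Min): min(0, 69, 77) = 0
B (Max): max(2, 62, 0) = 62
G (Min): min(41, 9, 73) = 9
H (Min): min(96, 13, 30) = 13
I (Min): min(13, 8, 82) = 8
F (Max): max(9, 13, 8) = 13
K (Min): min(8, 42, 17) = 8
L (Min): min(35, 89, 35) = 35
J (Max): max(8, 35, 41) = 41
Root (Min): min(62, 13, 41) = 13

13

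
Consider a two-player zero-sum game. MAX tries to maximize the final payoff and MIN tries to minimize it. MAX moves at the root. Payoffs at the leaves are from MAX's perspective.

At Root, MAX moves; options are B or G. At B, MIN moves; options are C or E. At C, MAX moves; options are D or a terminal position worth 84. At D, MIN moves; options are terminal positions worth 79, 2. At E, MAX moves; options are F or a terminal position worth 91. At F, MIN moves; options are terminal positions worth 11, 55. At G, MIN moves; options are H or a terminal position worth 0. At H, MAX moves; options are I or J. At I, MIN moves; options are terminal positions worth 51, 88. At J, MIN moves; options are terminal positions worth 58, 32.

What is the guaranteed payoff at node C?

D: min(79, 2) = 2
C: max(2, 84) = 84

84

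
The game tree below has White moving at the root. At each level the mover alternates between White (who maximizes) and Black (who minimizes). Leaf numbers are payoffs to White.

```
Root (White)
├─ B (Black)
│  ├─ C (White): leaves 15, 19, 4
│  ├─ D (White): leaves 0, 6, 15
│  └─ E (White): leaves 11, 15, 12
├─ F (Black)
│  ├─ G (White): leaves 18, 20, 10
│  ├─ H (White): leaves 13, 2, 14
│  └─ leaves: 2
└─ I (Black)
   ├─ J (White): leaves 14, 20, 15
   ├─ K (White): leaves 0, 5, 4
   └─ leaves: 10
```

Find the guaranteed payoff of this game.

15

C (White): max(15, 19, 4) = 19
D (White): max(0, 6, 15) = 15
E (White): max(11, 15, 12) = 15
B (Black): min(19, 15, 15) = 15
G (White): max(18, 20, 10) = 20
H (White): max(13, 2, 14) = 14
F (Black): min(20, 14, 2) = 2
J (White): max(14, 20, 15) = 20
K (White): max(0, 5, 4) = 5
I (Black): min(20, 5, 10) = 5
Root (White): max(15, 2, 5) = 15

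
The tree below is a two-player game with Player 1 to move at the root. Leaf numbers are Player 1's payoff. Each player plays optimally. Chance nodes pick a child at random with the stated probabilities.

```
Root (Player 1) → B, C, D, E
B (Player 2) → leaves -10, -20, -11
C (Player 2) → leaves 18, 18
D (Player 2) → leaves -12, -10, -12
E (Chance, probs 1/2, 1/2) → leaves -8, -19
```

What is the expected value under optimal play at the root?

18

B (Player 2): min(-10, -20, -11) = -20
C (Player 2): min(18, 18) = 18
D (Player 2): min(-12, -10, -12) = -12
E (Chance): 1/2·-8 + 1/2·-19 = -13.5
Root (Player 1): max(-20, 18, -12, -13.5) = 18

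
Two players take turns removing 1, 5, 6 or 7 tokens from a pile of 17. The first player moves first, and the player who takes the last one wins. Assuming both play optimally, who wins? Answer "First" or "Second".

Compute winning (W) and losing (L) positions by backward induction:
i:   0  1  2  3  4  5  6  7  8  9 10 11 12 13 14 15 16 17
     L  W  L  W  L  W  W  W  W  W  W  W  L  W  L  W  L  W
Position 17 is W, so the first player wins.

First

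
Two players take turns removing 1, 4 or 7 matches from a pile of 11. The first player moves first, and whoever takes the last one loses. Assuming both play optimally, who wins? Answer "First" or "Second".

Mark each pile size as W (mover wins) or L (mover loses):
i:   0  1  2  3  4  5  6  7  8  9 10 11
     W  L  W  L  W  W  L  W  W  L  W  L
Position 11 is L, so the second player wins.

Second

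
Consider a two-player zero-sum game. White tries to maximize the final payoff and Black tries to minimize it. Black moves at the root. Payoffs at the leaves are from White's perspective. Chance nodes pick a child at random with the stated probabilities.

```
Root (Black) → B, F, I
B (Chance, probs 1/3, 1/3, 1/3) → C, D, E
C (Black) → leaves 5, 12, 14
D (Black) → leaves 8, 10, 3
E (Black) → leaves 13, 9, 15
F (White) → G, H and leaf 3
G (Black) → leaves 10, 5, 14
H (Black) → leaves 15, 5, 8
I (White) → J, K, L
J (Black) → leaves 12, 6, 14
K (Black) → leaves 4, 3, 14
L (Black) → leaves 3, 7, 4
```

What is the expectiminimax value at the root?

C (Black): min(5, 12, 14) = 5
D (Black): min(8, 10, 3) = 3
E (Black): min(13, 9, 15) = 9
B (Chance): 1/3·5 + 1/3·3 + 1/3·9 = 5.67
G (Black): min(10, 5, 14) = 5
H (Black): min(15, 5, 8) = 5
F (White): max(5, 5, 3) = 5
J (Black): min(12, 6, 14) = 6
K (Black): min(4, 3, 14) = 3
L (Black): min(3, 7, 4) = 3
I (White): max(6, 3, 3) = 6
Root (Black): min(5.67, 5, 6) = 5

5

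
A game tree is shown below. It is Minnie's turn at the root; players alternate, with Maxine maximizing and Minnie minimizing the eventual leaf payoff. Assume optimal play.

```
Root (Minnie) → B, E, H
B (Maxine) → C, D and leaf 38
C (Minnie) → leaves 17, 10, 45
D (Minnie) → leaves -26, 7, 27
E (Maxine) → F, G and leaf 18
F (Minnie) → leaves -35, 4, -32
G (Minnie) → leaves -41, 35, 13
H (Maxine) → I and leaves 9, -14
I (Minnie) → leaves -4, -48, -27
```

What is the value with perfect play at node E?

F: min(-35, 4, -32) = -35
G: min(-41, 35, 13) = -41
E: max(-35, -41, 18) = 18

18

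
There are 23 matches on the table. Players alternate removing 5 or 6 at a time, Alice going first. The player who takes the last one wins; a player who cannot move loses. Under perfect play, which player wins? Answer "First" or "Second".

Positions where the player to move wins (W) vs loses (L):
i:   0  1  2  3  4  5  6  7  8  9 10 11 12 13 14 15 16 17 18 19 20 21 22 23
     L  L  L  L  L  W  W  W  W  W  W  L  L  L  L  L  W  W  W  W  W  W  L  L
Position 23 is L, so the second player wins.

Second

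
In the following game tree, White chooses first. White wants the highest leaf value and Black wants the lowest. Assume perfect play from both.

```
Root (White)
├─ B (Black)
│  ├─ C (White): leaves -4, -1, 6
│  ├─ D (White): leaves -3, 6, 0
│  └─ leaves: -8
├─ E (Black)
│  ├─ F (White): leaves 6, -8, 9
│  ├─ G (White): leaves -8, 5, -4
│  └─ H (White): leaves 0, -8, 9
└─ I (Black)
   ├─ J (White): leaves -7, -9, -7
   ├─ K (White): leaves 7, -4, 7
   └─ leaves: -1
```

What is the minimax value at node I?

J: max(-7, -9, -7) = -7
K: max(7, -4, 7) = 7
I: min(-7, 7, -1) = -7

-7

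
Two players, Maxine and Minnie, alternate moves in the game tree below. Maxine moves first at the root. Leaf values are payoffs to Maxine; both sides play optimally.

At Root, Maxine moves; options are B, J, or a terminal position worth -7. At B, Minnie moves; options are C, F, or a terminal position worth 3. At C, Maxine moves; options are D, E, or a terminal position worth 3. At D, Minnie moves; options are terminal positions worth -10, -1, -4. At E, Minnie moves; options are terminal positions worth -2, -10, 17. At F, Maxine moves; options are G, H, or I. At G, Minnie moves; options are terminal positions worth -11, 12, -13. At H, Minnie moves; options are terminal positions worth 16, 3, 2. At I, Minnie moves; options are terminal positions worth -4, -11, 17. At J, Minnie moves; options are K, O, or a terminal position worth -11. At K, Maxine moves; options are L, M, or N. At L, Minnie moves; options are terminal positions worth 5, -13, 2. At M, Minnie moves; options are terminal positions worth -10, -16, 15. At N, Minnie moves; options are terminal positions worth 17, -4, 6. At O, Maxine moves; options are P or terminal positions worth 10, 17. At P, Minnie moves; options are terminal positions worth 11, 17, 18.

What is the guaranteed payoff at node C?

D: min(-10, -1, -4) = -10
E: min(-2, -10, 17) = -10
C: max(-10, -10, 3) = 3

3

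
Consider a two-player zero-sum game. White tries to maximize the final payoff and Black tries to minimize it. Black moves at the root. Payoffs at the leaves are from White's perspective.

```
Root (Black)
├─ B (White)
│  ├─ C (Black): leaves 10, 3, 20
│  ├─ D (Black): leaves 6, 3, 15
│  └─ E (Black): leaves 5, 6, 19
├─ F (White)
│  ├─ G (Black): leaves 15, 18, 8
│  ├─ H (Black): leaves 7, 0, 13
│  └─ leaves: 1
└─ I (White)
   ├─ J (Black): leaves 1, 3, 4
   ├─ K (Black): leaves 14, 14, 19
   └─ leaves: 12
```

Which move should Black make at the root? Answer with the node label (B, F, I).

C (Black): min(10, 3, 20) = 3
D (Black): min(6, 3, 15) = 3
E (Black): min(5, 6, 19) = 5
B (White): max(3, 3, 5) = 5
G (Black): min(15, 18, 8) = 8
H (Black): min(7, 0, 13) = 0
F (White): max(8, 0, 1) = 8
J (Black): min(1, 3, 4) = 1
K (Black): min(14, 14, 19) = 14
I (White): max(1, 14, 12) = 14
Root (Black): min(5, 8, 14) = 5
Black picks the child with the lowest value: B (value 5).

B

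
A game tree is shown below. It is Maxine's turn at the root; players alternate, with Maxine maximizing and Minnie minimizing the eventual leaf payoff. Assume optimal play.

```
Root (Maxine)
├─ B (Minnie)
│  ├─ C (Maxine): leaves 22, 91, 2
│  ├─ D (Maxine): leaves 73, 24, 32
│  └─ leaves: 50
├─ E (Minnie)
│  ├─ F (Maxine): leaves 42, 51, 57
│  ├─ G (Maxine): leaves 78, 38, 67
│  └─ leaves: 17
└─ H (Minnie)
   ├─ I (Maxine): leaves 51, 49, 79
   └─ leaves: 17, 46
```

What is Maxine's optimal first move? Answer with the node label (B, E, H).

C (Maxine): max(22, 91, 2) = 91
D (Maxine): max(73, 24, 32) = 73
B (Minnie): min(91, 73, 50) = 50
F (Maxine): max(42, 51, 57) = 57
G (Maxine): max(78, 38, 67) = 78
E (Minnie): min(57, 78, 17) = 17
I (Maxine): max(51, 49, 79) = 79
H (Minnie): min(79, 17, 46) = 17
Root (Maxine): max(50, 17, 17) = 50
Maxine picks the child with the highest value: B (value 50).

B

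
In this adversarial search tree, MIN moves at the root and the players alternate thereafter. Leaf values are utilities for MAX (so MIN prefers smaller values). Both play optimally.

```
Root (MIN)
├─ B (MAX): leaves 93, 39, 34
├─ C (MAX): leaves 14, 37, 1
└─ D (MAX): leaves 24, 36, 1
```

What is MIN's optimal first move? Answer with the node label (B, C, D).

D

B (MAX): max(93, 39, 34) = 93
C (MAX): max(14, 37, 1) = 37
D (MAX): max(24, 36, 1) = 36
Root (MIN): min(93, 37, 36) = 36
MIN picks the child with the lowest value: D (value 36).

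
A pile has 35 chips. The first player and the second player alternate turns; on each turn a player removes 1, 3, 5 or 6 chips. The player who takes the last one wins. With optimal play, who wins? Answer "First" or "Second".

i:   0  1  2  3  4  5  6  7  8  9 10 11 12 13 14 15 16 17 18 19 20 21 22 23 24 25 26 27 28 29 30 31 32 33 34 35
     L  W  L  W  L  W  W  W  W  W  W  L  W  L  W  L  W  W  W  W  W  W  L  W  L  W  L  W  W  W  W  W  W  L  W  L
Position 35 is L, so the second player wins.

Second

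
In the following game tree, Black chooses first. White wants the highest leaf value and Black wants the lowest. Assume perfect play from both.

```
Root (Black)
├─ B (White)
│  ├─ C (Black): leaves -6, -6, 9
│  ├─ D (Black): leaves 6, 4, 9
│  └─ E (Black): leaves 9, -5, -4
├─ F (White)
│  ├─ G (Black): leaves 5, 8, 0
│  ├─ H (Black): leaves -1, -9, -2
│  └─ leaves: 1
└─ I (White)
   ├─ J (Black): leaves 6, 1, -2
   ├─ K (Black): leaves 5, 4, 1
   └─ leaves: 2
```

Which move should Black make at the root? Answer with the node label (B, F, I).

C (Black): min(-6, -6, 9) = -6
D (Black): min(6, 4, 9) = 4
E (Black): min(9, -5, -4) = -5
B (White): max(-6, 4, -5) = 4
G (Black): min(5, 8, 0) = 0
H (Black): min(-1, -9, -2) = -9
F (White): max(0, -9, 1) = 1
J (Black): min(6, 1, -2) = -2
K (Black): min(5, 4, 1) = 1
I (White): max(-2, 1, 2) = 2
Root (Black): min(4, 1, 2) = 1
Black picks the child with the lowest value: F (value 1).

F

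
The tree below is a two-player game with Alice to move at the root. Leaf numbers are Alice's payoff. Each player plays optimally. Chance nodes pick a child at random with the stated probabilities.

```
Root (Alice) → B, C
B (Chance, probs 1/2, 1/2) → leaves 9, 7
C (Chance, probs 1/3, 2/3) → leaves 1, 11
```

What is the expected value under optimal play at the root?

8

B (Chance): 1/2·9 + 1/2·7 = 8
C (Chance): 1/3·1 + 2/3·11 = 7.67
Root (Alice): max(8, 7.67) = 8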